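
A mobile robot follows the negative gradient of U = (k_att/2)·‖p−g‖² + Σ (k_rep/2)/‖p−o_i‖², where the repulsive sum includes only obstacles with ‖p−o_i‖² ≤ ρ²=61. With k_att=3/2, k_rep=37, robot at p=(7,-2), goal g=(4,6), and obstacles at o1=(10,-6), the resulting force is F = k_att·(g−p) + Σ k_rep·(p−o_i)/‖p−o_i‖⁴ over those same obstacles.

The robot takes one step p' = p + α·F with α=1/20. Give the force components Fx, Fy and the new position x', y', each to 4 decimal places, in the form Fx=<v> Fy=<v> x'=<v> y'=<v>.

F_att = 3/2·(g−p) = 3/2·(-3,8) = (-4.5000,12.0000)
o1: d²=25 ≤ ρ²=61; F_rep = 37·(-3,4)/25² = (-0.1776,0.2368)
F = F_att + ΣF_rep = (-4.6776,12.2368)
p' = p + 1/20·F = (6.7661,-1.3882)

Fx=-4.6776 Fy=12.2368 x'=6.7661 y'=-1.3882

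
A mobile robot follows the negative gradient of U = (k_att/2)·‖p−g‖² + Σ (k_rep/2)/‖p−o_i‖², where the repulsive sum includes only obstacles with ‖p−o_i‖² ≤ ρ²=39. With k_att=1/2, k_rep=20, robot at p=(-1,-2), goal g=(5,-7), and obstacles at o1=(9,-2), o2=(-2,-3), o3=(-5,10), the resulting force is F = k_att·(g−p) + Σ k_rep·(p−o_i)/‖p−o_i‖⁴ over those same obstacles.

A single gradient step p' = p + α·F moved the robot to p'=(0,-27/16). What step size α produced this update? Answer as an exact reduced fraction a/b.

α = 1/8

F_att = 1/2·(g−p) = 1/2·(6,-5) = (3.0000,-2.5000)
o1: d²=100 > ρ²=39 → inactive
o2: d²=2 ≤ ρ²=39; F_rep = 20·(1,1)/2² = (5.0000,5.0000)
o3: d²=160 > ρ²=39 → inactive
F = F_att + ΣF_rep = (8.0000,2.5000)
Δp = p'−p = (1.0000,0.3125); α = Δx/Fx = (1) / (8) = 1/8
check: Δy/Fy = (5/16) / (5/2) = 1/8 ✓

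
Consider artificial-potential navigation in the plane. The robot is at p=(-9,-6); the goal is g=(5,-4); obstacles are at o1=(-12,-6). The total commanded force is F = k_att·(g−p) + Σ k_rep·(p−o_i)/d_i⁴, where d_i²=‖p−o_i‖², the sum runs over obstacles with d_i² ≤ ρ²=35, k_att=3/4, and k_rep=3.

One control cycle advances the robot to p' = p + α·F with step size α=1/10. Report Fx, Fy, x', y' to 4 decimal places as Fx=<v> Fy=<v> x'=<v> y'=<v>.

Fx=10.6111 Fy=1.5000 x'=-7.9389 y'=-5.8500

F_att = 3/4·(g−p) = 3/4·(14,2) = (10.5000,1.5000)
o1: d²=9 ≤ ρ²=35; F_rep = 3·(3,0)/9² = (0.1111,0.0000)
F = F_att + ΣF_rep = (10.6111,1.5000)
p' = p + 1/10·F = (-7.9389,-5.8500)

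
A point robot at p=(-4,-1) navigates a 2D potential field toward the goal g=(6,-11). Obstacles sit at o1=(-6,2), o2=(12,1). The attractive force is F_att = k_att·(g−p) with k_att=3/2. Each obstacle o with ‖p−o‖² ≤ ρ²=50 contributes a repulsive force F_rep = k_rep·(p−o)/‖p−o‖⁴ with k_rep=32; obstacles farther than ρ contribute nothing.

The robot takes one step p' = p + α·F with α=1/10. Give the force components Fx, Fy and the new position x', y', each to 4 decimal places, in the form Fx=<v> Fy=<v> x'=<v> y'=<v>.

Fx=15.3787 Fy=-15.5680 x'=-2.4621 y'=-2.5568

F_att = 3/2·(g−p) = 3/2·(10,-10) = (15.0000,-15.0000)
o1: d²=13 ≤ ρ²=50; F_rep = 32·(2,-3)/13² = (0.3787,-0.5680)
o2: d²=260 > ρ²=50 → inactive
F = F_att + ΣF_rep = (15.3787,-15.5680)
p' = p + 1/10·F = (-2.4621,-2.5568)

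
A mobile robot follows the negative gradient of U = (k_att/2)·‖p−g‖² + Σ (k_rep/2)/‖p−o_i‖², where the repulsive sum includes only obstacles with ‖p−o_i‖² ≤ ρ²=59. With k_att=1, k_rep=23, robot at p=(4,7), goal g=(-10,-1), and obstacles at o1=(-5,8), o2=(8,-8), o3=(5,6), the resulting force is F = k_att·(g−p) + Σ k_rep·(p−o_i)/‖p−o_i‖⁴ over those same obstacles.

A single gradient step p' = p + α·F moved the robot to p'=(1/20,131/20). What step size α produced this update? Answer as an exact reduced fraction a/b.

F_att = 1·(g−p) = 1·(-14,-8) = (-14.0000,-8.0000)
o1: d²=82 > ρ²=59 → inactive
o2: d²=241 > ρ²=59 → inactive
o3: d²=2 ≤ ρ²=59; F_rep = 23·(-1,1)/2² = (-5.7500,5.7500)
F = F_att + ΣF_rep = (-19.7500,-2.2500)
Δp = p'−p = (-3.9500,-0.4500); α = Δx/Fx = (-79/20) / (-79/4) = 1/5
check: Δy/Fy = (-9/20) / (-9/4) = 1/5 ✓

α = 1/5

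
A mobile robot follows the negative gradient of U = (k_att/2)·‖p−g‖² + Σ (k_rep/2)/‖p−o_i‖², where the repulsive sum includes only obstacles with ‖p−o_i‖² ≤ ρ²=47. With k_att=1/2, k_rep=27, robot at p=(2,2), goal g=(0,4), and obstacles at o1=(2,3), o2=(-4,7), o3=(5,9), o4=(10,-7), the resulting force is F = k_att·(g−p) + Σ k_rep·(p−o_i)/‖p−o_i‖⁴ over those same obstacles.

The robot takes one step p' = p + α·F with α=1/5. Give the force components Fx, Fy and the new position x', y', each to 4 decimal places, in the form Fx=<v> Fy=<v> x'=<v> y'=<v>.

Fx=-1.0000 Fy=-26.0000 x'=1.8000 y'=-3.2000

F_att = 1/2·(g−p) = 1/2·(-2,2) = (-1.0000,1.0000)
o1: d²=1 ≤ ρ²=47; F_rep = 27·(0,-1)/1² = (0.0000,-27.0000)
o2: d²=61 > ρ²=47 → inactive
o3: d²=58 > ρ²=47 → inactive
o4: d²=145 > ρ²=47 → inactive
F = F_att + ΣF_rep = (-1.0000,-26.0000)
p' = p + 1/5·F = (1.8000,-3.2000)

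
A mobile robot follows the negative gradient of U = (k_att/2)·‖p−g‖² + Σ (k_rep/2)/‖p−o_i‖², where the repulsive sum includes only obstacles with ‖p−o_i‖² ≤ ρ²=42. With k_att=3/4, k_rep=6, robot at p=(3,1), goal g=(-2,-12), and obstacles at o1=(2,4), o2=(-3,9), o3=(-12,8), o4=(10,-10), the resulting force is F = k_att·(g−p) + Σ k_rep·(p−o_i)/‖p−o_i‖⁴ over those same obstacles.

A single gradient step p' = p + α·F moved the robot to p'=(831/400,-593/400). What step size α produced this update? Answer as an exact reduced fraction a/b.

F_att = 3/4·(g−p) = 3/4·(-5,-13) = (-3.7500,-9.7500)
o1: d²=10 ≤ ρ²=42; F_rep = 6·(1,-3)/10² = (0.0600,-0.1800)
o2: d²=100 > ρ²=42 → inactive
o3: d²=274 > ρ²=42 → inactive
o4: d²=170 > ρ²=42 → inactive
F = F_att + ΣF_rep = (-3.6900,-9.9300)
Δp = p'−p = (-0.9225,-2.4825); α = Δx/Fx = (-369/400) / (-369/100) = 1/4
check: Δy/Fy = (-993/400) / (-993/100) = 1/4 ✓

α = 1/4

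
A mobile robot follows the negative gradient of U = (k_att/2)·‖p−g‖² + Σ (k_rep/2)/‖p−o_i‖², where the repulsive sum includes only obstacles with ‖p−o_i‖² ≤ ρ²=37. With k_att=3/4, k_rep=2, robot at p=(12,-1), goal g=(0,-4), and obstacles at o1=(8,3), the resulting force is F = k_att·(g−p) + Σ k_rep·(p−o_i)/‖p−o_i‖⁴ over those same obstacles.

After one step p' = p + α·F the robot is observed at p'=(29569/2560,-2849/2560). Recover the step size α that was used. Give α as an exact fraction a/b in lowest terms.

F_att = 3/4·(g−p) = 3/4·(-12,-3) = (-9.0000,-2.2500)
o1: d²=32 ≤ ρ²=37; F_rep = 2·(4,-4)/32² = (0.0078,-0.0078)
F = F_att + ΣF_rep = (-8.9922,-2.2578)
Δp = p'−p = (-0.4496,-0.1129); α = Δx/Fx = (-1151/2560) / (-1151/128) = 1/20
check: Δy/Fy = (-289/2560) / (-289/128) = 1/20 ✓

α = 1/20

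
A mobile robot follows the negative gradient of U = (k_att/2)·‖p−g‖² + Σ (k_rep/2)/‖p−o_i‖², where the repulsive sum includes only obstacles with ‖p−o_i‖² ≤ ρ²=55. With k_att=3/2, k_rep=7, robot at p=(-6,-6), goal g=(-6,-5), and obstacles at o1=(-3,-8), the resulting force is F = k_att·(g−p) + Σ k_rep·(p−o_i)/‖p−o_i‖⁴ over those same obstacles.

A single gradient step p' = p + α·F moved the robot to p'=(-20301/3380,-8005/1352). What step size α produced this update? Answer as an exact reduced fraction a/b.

α = 1/20

F_att = 3/2·(g−p) = 3/2·(0,1) = (0.0000,1.5000)
o1: d²=13 ≤ ρ²=55; F_rep = 7·(-3,2)/13² = (-0.1243,0.0828)
F = F_att + ΣF_rep = (-0.1243,1.5828)
Δp = p'−p = (-0.0062,0.0791); α = Δx/Fx = (-21/3380) / (-21/169) = 1/20
check: Δy/Fy = (107/1352) / (535/338) = 1/20 ✓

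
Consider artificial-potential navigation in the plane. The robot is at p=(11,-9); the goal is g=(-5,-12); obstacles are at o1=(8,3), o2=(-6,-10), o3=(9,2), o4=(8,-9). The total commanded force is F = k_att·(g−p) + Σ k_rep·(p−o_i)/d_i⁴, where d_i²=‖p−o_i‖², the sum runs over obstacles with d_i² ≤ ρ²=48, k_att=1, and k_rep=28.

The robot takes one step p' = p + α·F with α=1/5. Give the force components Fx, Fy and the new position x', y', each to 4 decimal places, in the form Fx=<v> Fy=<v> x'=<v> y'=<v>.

F_att = 1·(g−p) = 1·(-16,-3) = (-16.0000,-3.0000)
o1: d²=153 > ρ²=48 → inactive
o2: d²=290 > ρ²=48 → inactive
o3: d²=125 > ρ²=48 → inactive
o4: d²=9 ≤ ρ²=48; F_rep = 28·(3,0)/9² = (1.0370,0.0000)
F = F_att + ΣF_rep = (-14.9630,-3.0000)
p' = p + 1/5·F = (8.0074,-9.6000)

Fx=-14.9630 Fy=-3.0000 x'=8.0074 y'=-9.6000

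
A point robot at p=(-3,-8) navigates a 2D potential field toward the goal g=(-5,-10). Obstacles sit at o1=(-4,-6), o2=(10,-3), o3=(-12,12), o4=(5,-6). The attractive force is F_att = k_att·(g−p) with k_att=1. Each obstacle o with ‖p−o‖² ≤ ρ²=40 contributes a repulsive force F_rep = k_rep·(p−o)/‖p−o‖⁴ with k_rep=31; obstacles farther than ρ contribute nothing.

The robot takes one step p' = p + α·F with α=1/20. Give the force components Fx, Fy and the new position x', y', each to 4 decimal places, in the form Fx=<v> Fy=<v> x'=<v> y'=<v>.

F_att = 1·(g−p) = 1·(-2,-2) = (-2.0000,-2.0000)
o1: d²=5 ≤ ρ²=40; F_rep = 31·(1,-2)/5² = (1.2400,-2.4800)
o2: d²=194 > ρ²=40 → inactive
o3: d²=481 > ρ²=40 → inactive
o4: d²=68 > ρ²=40 → inactive
F = F_att + ΣF_rep = (-0.7600,-4.4800)
p' = p + 1/20·F = (-3.0380,-8.2240)

Fx=-0.7600 Fy=-4.4800 x'=-3.0380 y'=-8.2240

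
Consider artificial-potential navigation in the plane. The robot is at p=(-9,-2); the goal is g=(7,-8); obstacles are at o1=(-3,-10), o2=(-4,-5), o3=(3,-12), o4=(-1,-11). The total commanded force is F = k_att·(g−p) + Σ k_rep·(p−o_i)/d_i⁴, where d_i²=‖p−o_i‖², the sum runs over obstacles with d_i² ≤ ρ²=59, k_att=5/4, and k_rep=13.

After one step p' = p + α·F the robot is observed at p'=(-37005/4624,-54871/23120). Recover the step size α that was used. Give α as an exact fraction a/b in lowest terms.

α = 1/20

F_att = 5/4·(g−p) = 5/4·(16,-6) = (20.0000,-7.5000)
o1: d²=100 > ρ²=59 → inactive
o2: d²=34 ≤ ρ²=59; F_rep = 13·(-5,3)/34² = (-0.0562,0.0337)
o3: d²=244 > ρ²=59 → inactive
o4: d²=145 > ρ²=59 → inactive
F = F_att + ΣF_rep = (19.9438,-7.4663)
Δp = p'−p = (0.9972,-0.3733); α = Δx/Fx = (4611/4624) / (23055/1156) = 1/20
check: Δy/Fy = (-8631/23120) / (-8631/1156) = 1/20 ✓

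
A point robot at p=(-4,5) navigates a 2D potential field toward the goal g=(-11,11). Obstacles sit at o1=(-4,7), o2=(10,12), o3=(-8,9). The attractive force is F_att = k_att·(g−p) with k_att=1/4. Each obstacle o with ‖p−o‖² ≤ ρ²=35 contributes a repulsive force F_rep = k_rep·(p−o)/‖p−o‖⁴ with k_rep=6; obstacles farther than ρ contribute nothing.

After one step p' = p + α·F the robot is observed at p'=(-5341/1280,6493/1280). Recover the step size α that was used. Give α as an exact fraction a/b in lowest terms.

F_att = 1/4·(g−p) = 1/4·(-7,6) = (-1.7500,1.5000)
o1: d²=4 ≤ ρ²=35; F_rep = 6·(0,-2)/4² = (0.0000,-0.7500)
o2: d²=245 > ρ²=35 → inactive
o3: d²=32 ≤ ρ²=35; F_rep = 6·(4,-4)/32² = (0.0234,-0.0234)
F = F_att + ΣF_rep = (-1.7266,0.7266)
Δp = p'−p = (-0.1727,0.0727); α = Δx/Fx = (-221/1280) / (-221/128) = 1/10
check: Δy/Fy = (93/1280) / (93/128) = 1/10 ✓

α = 1/10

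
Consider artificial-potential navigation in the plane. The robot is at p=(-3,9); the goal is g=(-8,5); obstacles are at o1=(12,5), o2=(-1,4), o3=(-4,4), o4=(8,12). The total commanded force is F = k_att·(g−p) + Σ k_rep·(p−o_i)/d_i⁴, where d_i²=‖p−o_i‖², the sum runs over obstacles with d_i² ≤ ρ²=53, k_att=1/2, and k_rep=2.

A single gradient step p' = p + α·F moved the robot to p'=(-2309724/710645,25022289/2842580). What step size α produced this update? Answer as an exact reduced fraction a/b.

α = 1/10

F_att = 1/2·(g−p) = 1/2·(-5,-4) = (-2.5000,-2.0000)
o1: d²=241 > ρ²=53 → inactive
o2: d²=29 ≤ ρ²=53; F_rep = 2·(-2,5)/29² = (-0.0048,0.0119)
o3: d²=26 ≤ ρ²=53; F_rep = 2·(1,5)/26² = (0.0030,0.0148)
o4: d²=130 > ρ²=53 → inactive
F = F_att + ΣF_rep = (-2.5018,-1.9733)
Δp = p'−p = (-0.2502,-0.1973); α = Δx/Fx = (-177789/710645) / (-355578/142129) = 1/10
check: Δy/Fy = (-560931/2842580) / (-560931/284258) = 1/10 ✓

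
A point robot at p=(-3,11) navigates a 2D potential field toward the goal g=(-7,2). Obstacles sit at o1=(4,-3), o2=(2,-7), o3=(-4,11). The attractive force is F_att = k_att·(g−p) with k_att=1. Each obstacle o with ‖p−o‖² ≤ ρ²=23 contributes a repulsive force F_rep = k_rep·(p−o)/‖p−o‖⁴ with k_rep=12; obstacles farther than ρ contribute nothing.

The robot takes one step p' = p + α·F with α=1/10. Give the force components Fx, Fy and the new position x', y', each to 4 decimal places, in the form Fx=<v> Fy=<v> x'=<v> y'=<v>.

F_att = 1·(g−p) = 1·(-4,-9) = (-4.0000,-9.0000)
o1: d²=245 > ρ²=23 → inactive
o2: d²=349 > ρ²=23 → inactive
o3: d²=1 ≤ ρ²=23; F_rep = 12·(1,0)/1² = (12.0000,0.0000)
F = F_att + ΣF_rep = (8.0000,-9.0000)
p' = p + 1/10·F = (-2.2000,10.1000)

Fx=8.0000 Fy=-9.0000 x'=-2.2000 y'=10.1000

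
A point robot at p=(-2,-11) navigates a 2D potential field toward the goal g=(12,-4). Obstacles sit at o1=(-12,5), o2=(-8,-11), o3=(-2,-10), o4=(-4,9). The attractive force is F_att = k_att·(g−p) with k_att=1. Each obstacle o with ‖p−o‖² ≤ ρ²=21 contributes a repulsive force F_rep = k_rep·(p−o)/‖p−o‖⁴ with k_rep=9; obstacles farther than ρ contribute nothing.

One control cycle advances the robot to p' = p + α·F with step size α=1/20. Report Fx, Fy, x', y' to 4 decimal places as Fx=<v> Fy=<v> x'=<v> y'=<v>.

F_att = 1·(g−p) = 1·(14,7) = (14.0000,7.0000)
o1: d²=356 > ρ²=21 → inactive
o2: d²=36 > ρ²=21 → inactive
o3: d²=1 ≤ ρ²=21; F_rep = 9·(0,-1)/1² = (0.0000,-9.0000)
o4: d²=404 > ρ²=21 → inactive
F = F_att + ΣF_rep = (14.0000,-2.0000)
p' = p + 1/20·F = (-1.3000,-11.1000)

Fx=14.0000 Fy=-2.0000 x'=-1.3000 y'=-11.1000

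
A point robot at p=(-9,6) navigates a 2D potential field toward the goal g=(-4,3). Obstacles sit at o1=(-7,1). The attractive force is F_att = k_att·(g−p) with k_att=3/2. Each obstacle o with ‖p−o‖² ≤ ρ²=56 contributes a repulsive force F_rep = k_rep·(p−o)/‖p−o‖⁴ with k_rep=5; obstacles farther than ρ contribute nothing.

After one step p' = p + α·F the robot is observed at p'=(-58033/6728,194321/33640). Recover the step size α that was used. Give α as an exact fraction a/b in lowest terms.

α = 1/20

F_att = 3/2·(g−p) = 3/2·(5,-3) = (7.5000,-4.5000)
o1: d²=29 ≤ ρ²=56; F_rep = 5·(-2,5)/29² = (-0.0119,0.0297)
F = F_att + ΣF_rep = (7.4881,-4.4703)
Δp = p'−p = (0.3744,-0.2235); α = Δx/Fx = (2519/6728) / (12595/1682) = 1/20
check: Δy/Fy = (-7519/33640) / (-7519/1682) = 1/20 ✓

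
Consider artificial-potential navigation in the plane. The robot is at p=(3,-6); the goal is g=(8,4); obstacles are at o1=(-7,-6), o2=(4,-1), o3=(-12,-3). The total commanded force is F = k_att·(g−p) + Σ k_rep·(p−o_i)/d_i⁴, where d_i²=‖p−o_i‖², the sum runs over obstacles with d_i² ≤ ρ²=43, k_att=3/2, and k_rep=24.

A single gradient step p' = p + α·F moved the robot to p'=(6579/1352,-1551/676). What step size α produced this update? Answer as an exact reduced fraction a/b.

F_att = 3/2·(g−p) = 3/2·(5,10) = (7.5000,15.0000)
o1: d²=100 > ρ²=43 → inactive
o2: d²=26 ≤ ρ²=43; F_rep = 24·(-1,-5)/26² = (-0.0355,-0.1775)
o3: d²=234 > ρ²=43 → inactive
F = F_att + ΣF_rep = (7.4645,14.8225)
Δp = p'−p = (1.8661,3.7056); α = Δx/Fx = (2523/1352) / (2523/338) = 1/4
check: Δy/Fy = (2505/676) / (2505/169) = 1/4 ✓

α = 1/4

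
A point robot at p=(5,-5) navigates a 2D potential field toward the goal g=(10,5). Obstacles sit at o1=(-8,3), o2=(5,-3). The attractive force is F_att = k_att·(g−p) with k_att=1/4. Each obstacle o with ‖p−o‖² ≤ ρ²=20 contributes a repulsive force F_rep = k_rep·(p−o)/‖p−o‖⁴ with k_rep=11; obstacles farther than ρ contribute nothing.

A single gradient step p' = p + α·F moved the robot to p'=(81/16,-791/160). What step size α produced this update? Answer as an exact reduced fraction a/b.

F_att = 1/4·(g−p) = 1/4·(5,10) = (1.2500,2.5000)
o1: d²=233 > ρ²=20 → inactive
o2: d²=4 ≤ ρ²=20; F_rep = 11·(0,-2)/4² = (0.0000,-1.3750)
F = F_att + ΣF_rep = (1.2500,1.1250)
Δp = p'−p = (0.0625,0.0563); α = Δx/Fx = (1/16) / (5/4) = 1/20
check: Δy/Fy = (9/160) / (9/8) = 1/20 ✓

α = 1/20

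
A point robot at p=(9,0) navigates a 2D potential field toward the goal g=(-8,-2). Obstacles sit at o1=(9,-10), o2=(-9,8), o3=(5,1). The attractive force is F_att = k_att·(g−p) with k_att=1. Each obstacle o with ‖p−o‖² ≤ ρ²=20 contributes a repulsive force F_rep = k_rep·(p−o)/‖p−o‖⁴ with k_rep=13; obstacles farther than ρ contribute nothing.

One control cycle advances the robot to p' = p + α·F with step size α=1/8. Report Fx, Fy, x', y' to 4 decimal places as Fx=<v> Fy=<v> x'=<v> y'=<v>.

Fx=-16.8201 Fy=-2.0450 x'=6.8975 y'=-0.2556

F_att = 1·(g−p) = 1·(-17,-2) = (-17.0000,-2.0000)
o1: d²=100 > ρ²=20 → inactive
o2: d²=388 > ρ²=20 → inactive
o3: d²=17 ≤ ρ²=20; F_rep = 13·(4,-1)/17² = (0.1799,-0.0450)
F = F_att + ΣF_rep = (-16.8201,-2.0450)
p' = p + 1/8·F = (6.8975,-0.2556)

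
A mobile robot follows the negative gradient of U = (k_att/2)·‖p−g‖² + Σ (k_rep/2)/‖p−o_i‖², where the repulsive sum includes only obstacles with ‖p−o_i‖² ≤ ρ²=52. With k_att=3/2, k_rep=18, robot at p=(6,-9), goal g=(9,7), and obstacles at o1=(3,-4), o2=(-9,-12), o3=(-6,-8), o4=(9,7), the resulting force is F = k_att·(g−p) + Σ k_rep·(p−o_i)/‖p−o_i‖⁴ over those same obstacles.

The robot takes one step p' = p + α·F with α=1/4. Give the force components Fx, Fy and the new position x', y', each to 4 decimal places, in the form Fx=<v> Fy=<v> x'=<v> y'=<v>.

F_att = 3/2·(g−p) = 3/2·(3,16) = (4.5000,24.0000)
o1: d²=34 ≤ ρ²=52; F_rep = 18·(3,-5)/34² = (0.0467,-0.0779)
o2: d²=234 > ρ²=52 → inactive
o3: d²=145 > ρ²=52 → inactive
o4: d²=265 > ρ²=52 → inactive
F = F_att + ΣF_rep = (4.5467,23.9221)
p' = p + 1/4·F = (7.1367,-3.0195)

Fx=4.5467 Fy=23.9221 x'=7.1367 y'=-3.0195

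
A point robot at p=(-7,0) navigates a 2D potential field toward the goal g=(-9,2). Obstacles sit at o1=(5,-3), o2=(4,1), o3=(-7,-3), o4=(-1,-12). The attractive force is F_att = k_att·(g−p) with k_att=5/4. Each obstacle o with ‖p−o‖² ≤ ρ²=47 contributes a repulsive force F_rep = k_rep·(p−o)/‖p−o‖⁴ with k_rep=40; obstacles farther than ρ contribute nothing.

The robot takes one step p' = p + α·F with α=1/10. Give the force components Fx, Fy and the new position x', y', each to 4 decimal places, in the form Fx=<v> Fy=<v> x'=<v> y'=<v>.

F_att = 5/4·(g−p) = 5/4·(-2,2) = (-2.5000,2.5000)
o1: d²=153 > ρ²=47 → inactive
o2: d²=122 > ρ²=47 → inactive
o3: d²=9 ≤ ρ²=47; F_rep = 40·(0,3)/9² = (0.0000,1.4815)
o4: d²=180 > ρ²=47 → inactive
F = F_att + ΣF_rep = (-2.5000,3.9815)
p' = p + 1/10·F = (-7.2500,0.3981)

Fx=-2.5000 Fy=3.9815 x'=-7.2500 y'=0.3981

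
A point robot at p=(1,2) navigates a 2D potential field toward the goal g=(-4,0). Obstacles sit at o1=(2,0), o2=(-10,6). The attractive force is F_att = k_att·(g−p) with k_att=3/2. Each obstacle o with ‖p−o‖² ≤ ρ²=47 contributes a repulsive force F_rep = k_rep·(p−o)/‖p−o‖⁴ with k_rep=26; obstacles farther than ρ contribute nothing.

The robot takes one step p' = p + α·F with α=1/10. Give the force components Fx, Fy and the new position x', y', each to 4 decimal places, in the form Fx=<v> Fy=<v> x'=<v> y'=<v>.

Fx=-8.5400 Fy=-0.9200 x'=0.1460 y'=1.9080

F_att = 3/2·(g−p) = 3/2·(-5,-2) = (-7.5000,-3.0000)
o1: d²=5 ≤ ρ²=47; F_rep = 26·(-1,2)/5² = (-1.0400,2.0800)
o2: d²=137 > ρ²=47 → inactive
F = F_att + ΣF_rep = (-8.5400,-0.9200)
p' = p + 1/10·F = (0.1460,1.9080)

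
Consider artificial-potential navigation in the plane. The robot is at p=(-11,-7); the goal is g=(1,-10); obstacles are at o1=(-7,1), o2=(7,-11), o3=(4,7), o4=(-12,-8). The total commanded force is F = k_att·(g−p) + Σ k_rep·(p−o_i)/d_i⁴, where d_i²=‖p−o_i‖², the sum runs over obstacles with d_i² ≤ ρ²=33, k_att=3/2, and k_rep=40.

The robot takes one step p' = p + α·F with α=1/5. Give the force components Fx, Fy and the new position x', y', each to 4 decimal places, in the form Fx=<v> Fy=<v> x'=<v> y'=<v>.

Fx=28.0000 Fy=5.5000 x'=-5.4000 y'=-5.9000

F_att = 3/2·(g−p) = 3/2·(12,-3) = (18.0000,-4.5000)
o1: d²=80 > ρ²=33 → inactive
o2: d²=340 > ρ²=33 → inactive
o3: d²=421 > ρ²=33 → inactive
o4: d²=2 ≤ ρ²=33; F_rep = 40·(1,1)/2² = (10.0000,10.0000)
F = F_att + ΣF_rep = (28.0000,5.5000)
p' = p + 1/5·F = (-5.4000,-5.9000)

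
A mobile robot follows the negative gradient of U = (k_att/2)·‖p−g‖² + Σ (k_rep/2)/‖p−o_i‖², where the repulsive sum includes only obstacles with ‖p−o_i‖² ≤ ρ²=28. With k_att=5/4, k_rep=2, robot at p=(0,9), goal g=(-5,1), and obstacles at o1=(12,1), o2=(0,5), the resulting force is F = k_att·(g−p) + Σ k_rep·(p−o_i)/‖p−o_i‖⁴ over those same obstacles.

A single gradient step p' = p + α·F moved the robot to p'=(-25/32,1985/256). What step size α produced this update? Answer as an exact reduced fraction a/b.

α = 1/8

F_att = 5/4·(g−p) = 5/4·(-5,-8) = (-6.2500,-10.0000)
o1: d²=208 > ρ²=28 → inactive
o2: d²=16 ≤ ρ²=28; F_rep = 2·(0,4)/16² = (0.0000,0.0312)
F = F_att + ΣF_rep = (-6.2500,-9.9688)
Δp = p'−p = (-0.7812,-1.2461); α = Δx/Fx = (-25/32) / (-25/4) = 1/8
check: Δy/Fy = (-319/256) / (-319/32) = 1/8 ✓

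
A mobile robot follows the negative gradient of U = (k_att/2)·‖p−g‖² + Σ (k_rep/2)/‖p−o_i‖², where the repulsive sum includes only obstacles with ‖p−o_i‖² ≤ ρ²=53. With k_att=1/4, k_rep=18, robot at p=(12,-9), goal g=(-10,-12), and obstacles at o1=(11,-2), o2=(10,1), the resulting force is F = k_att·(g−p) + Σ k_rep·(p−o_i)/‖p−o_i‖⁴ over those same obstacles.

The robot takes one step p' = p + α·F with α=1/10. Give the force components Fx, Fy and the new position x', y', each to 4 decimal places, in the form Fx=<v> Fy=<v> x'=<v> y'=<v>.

Fx=-5.4928 Fy=-0.8004 x'=11.4507 y'=-9.0800

F_att = 1/4·(g−p) = 1/4·(-22,-3) = (-5.5000,-0.7500)
o1: d²=50 ≤ ρ²=53; F_rep = 18·(1,-7)/50² = (0.0072,-0.0504)
o2: d²=104 > ρ²=53 → inactive
F = F_att + ΣF_rep = (-5.4928,-0.8004)
p' = p + 1/10·F = (11.4507,-9.0800)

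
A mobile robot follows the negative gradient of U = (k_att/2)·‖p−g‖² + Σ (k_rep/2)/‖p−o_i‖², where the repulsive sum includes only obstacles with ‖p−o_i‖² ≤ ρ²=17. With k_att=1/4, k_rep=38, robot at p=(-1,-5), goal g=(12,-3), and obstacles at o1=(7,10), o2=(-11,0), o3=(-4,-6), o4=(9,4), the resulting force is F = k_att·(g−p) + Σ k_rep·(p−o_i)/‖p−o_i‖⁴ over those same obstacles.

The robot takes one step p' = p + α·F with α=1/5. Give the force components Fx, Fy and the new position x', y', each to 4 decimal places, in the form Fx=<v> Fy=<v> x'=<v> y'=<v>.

Fx=4.3900 Fy=0.8800 x'=-0.1220 y'=-4.8240

F_att = 1/4·(g−p) = 1/4·(13,2) = (3.2500,0.5000)
o1: d²=289 > ρ²=17 → inactive
o2: d²=125 > ρ²=17 → inactive
o3: d²=10 ≤ ρ²=17; F_rep = 38·(3,1)/10² = (1.1400,0.3800)
o4: d²=181 > ρ²=17 → inactive
F = F_att + ΣF_rep = (4.3900,0.8800)
p' = p + 1/5·F = (-0.1220,-4.8240)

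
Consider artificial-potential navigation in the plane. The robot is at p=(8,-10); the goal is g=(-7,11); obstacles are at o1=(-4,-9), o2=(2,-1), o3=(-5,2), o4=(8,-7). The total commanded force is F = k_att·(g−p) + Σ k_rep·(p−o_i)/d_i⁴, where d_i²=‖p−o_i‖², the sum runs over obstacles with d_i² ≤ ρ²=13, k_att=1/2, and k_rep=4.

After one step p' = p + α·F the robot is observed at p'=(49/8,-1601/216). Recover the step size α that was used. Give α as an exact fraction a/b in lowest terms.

α = 1/4

F_att = 1/2·(g−p) = 1/2·(-15,21) = (-7.5000,10.5000)
o1: d²=145 > ρ²=13 → inactive
o2: d²=117 > ρ²=13 → inactive
o3: d²=313 > ρ²=13 → inactive
o4: d²=9 ≤ ρ²=13; F_rep = 4·(0,-3)/9² = (0.0000,-0.1481)
F = F_att + ΣF_rep = (-7.5000,10.3519)
Δp = p'−p = (-1.8750,2.5880); α = Δx/Fx = (-15/8) / (-15/2) = 1/4
check: Δy/Fy = (559/216) / (559/54) = 1/4 ✓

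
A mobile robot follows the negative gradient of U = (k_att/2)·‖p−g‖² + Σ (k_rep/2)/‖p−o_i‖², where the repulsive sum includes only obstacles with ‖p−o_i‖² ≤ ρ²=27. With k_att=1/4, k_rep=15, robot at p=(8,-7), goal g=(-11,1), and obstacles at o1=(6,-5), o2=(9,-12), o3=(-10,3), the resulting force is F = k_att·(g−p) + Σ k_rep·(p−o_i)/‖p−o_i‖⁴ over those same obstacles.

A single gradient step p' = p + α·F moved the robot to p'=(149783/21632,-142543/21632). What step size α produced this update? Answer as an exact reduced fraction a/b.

α = 1/4

F_att = 1/4·(g−p) = 1/4·(-19,8) = (-4.7500,2.0000)
o1: d²=8 ≤ ρ²=27; F_rep = 15·(2,-2)/8² = (0.4688,-0.4688)
o2: d²=26 ≤ ρ²=27; F_rep = 15·(-1,5)/26² = (-0.0222,0.1109)
o3: d²=424 > ρ²=27 → inactive
F = F_att + ΣF_rep = (-4.3034,1.6422)
Δp = p'−p = (-1.0759,0.4105); α = Δx/Fx = (-23273/21632) / (-23273/5408) = 1/4
check: Δy/Fy = (8881/21632) / (8881/5408) = 1/4 ✓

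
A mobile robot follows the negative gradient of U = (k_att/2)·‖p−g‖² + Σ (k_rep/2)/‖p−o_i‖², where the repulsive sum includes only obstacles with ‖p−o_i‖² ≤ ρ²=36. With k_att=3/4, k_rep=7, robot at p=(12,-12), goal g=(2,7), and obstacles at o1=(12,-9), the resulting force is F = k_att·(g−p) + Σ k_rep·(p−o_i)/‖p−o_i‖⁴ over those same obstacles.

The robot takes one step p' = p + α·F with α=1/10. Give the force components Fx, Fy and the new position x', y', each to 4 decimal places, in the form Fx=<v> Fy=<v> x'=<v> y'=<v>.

F_att = 3/4·(g−p) = 3/4·(-10,19) = (-7.5000,14.2500)
o1: d²=9 ≤ ρ²=36; F_rep = 7·(0,-3)/9² = (0.0000,-0.2593)
F = F_att + ΣF_rep = (-7.5000,13.9907)
p' = p + 1/10·F = (11.2500,-10.6009)

Fx=-7.5000 Fy=13.9907 x'=11.2500 y'=-10.6009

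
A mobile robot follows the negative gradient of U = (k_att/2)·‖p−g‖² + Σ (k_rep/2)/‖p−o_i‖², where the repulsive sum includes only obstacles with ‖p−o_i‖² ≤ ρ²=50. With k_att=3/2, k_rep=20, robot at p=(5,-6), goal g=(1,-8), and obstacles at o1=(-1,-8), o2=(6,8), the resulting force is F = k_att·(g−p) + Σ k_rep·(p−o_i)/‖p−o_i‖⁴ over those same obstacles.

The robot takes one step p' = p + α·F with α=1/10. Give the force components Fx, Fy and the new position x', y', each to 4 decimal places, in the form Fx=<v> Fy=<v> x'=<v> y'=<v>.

F_att = 3/2·(g−p) = 3/2·(-4,-2) = (-6.0000,-3.0000)
o1: d²=40 ≤ ρ²=50; F_rep = 20·(6,2)/40² = (0.0750,0.0250)
o2: d²=197 > ρ²=50 → inactive
F = F_att + ΣF_rep = (-5.9250,-2.9750)
p' = p + 1/10·F = (4.4075,-6.2975)

Fx=-5.9250 Fy=-2.9750 x'=4.4075 y'=-6.2975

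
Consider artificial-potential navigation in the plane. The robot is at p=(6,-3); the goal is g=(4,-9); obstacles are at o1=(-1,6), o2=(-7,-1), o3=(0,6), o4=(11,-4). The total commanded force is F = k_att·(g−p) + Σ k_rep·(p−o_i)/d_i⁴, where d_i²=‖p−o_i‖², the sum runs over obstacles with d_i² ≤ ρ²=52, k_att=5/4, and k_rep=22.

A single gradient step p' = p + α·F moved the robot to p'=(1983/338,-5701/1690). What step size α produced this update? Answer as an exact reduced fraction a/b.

α = 1/20

F_att = 5/4·(g−p) = 5/4·(-2,-6) = (-2.5000,-7.5000)
o1: d²=130 > ρ²=52 → inactive
o2: d²=173 > ρ²=52 → inactive
o3: d²=117 > ρ²=52 → inactive
o4: d²=26 ≤ ρ²=52; F_rep = 22·(-5,1)/26² = (-0.1627,0.0325)
F = F_att + ΣF_rep = (-2.6627,-7.4675)
Δp = p'−p = (-0.1331,-0.3734); α = Δx/Fx = (-45/338) / (-450/169) = 1/20
check: Δy/Fy = (-631/1690) / (-1262/169) = 1/20 ✓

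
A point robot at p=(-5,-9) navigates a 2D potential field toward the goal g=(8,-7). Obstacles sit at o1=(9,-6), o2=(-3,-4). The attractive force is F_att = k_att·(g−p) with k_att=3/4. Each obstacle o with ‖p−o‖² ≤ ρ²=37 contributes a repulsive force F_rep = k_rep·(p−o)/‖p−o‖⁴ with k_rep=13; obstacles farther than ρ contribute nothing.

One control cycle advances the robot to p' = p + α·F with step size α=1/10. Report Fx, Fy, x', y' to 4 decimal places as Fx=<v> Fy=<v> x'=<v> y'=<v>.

Fx=9.7191 Fy=1.4227 x'=-4.0281 y'=-8.8577

F_att = 3/4·(g−p) = 3/4·(13,2) = (9.7500,1.5000)
o1: d²=205 > ρ²=37 → inactive
o2: d²=29 ≤ ρ²=37; F_rep = 13·(-2,-5)/29² = (-0.0309,-0.0773)
F = F_att + ΣF_rep = (9.7191,1.4227)
p' = p + 1/10·F = (-4.0281,-8.8577)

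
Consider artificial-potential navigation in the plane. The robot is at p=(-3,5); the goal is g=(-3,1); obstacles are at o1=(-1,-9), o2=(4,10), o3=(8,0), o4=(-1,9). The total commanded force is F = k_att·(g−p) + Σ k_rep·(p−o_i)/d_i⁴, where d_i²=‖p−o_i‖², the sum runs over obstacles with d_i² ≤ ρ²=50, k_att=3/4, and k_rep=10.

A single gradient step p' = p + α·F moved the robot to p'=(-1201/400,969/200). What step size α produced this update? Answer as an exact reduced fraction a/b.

F_att = 3/4·(g−p) = 3/4·(0,-4) = (0.0000,-3.0000)
o1: d²=200 > ρ²=50 → inactive
o2: d²=74 > ρ²=50 → inactive
o3: d²=146 > ρ²=50 → inactive
o4: d²=20 ≤ ρ²=50; F_rep = 10·(-2,-4)/20² = (-0.0500,-0.1000)
F = F_att + ΣF_rep = (-0.0500,-3.1000)
Δp = p'−p = (-0.0025,-0.1550); α = Δx/Fx = (-1/400) / (-1/20) = 1/20
check: Δy/Fy = (-31/200) / (-31/10) = 1/20 ✓

α = 1/20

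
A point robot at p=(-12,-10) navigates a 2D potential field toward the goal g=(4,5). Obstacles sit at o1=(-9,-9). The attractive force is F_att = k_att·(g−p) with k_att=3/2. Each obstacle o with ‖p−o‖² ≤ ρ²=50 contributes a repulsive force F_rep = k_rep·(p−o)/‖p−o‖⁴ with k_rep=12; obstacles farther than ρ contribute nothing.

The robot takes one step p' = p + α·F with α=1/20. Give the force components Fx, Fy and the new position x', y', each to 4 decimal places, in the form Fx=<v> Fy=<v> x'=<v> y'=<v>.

F_att = 3/2·(g−p) = 3/2·(16,15) = (24.0000,22.5000)
o1: d²=10 ≤ ρ²=50; F_rep = 12·(-3,-1)/10² = (-0.3600,-0.1200)
F = F_att + ΣF_rep = (23.6400,22.3800)
p' = p + 1/20·F = (-10.8180,-8.8810)

Fx=23.6400 Fy=22.3800 x'=-10.8180 y'=-8.8810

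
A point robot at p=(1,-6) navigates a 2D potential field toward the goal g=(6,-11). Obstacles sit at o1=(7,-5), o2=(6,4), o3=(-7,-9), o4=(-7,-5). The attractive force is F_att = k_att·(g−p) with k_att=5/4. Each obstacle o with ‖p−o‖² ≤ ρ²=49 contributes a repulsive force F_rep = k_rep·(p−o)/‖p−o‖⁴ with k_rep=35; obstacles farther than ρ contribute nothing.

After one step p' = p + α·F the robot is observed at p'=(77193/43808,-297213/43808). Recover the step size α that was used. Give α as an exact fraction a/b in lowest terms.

α = 1/8

F_att = 5/4·(g−p) = 5/4·(5,-5) = (6.2500,-6.2500)
o1: d²=37 ≤ ρ²=49; F_rep = 35·(-6,-1)/37² = (-0.1534,-0.0256)
o2: d²=125 > ρ²=49 → inactive
o3: d²=73 > ρ²=49 → inactive
o4: d²=65 > ρ²=49 → inactive
F = F_att + ΣF_rep = (6.0966,-6.2756)
Δp = p'−p = (0.7621,-0.7844); α = Δx/Fx = (33385/43808) / (33385/5476) = 1/8
check: Δy/Fy = (-34365/43808) / (-34365/5476) = 1/8 ✓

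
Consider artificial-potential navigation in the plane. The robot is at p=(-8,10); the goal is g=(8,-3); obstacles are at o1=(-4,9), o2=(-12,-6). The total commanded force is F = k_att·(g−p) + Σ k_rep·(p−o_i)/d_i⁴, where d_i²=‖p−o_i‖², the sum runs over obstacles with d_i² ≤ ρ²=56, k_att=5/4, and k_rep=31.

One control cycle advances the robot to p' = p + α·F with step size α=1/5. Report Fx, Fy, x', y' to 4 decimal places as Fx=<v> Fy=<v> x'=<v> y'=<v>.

Fx=19.5709 Fy=-16.1427 x'=-4.0858 y'=6.7715

F_att = 5/4·(g−p) = 5/4·(16,-13) = (20.0000,-16.2500)
o1: d²=17 ≤ ρ²=56; F_rep = 31·(-4,1)/17² = (-0.4291,0.1073)
o2: d²=272 > ρ²=56 → inactive
F = F_att + ΣF_rep = (19.5709,-16.1427)
p' = p + 1/5·F = (-4.0858,6.7715)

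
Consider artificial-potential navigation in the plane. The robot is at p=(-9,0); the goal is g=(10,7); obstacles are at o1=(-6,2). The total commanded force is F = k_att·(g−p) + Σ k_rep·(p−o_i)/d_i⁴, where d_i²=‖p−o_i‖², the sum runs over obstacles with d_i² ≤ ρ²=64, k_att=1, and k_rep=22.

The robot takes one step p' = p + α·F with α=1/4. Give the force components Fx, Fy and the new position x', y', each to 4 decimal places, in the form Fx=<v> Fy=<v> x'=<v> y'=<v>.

Fx=18.6095 Fy=6.7396 x'=-4.3476 y'=1.6849

F_att = 1·(g−p) = 1·(19,7) = (19.0000,7.0000)
o1: d²=13 ≤ ρ²=64; F_rep = 22·(-3,-2)/13² = (-0.3905,-0.2604)
F = F_att + ΣF_rep = (18.6095,6.7396)
p' = p + 1/4·F = (-4.3476,1.6849)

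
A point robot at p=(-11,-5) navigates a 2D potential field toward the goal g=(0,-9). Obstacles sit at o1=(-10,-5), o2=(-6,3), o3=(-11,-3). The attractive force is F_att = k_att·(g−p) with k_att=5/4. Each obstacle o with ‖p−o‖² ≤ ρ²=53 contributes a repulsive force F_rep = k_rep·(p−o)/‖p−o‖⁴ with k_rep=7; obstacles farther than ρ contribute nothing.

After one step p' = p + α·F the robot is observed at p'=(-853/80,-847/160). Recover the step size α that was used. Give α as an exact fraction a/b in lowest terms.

F_att = 5/4·(g−p) = 5/4·(11,-4) = (13.7500,-5.0000)
o1: d²=1 ≤ ρ²=53; F_rep = 7·(-1,0)/1² = (-7.0000,0.0000)
o2: d²=89 > ρ²=53 → inactive
o3: d²=4 ≤ ρ²=53; F_rep = 7·(0,-2)/4² = (0.0000,-0.8750)
F = F_att + ΣF_rep = (6.7500,-5.8750)
Δp = p'−p = (0.3375,-0.2938); α = Δx/Fx = (27/80) / (27/4) = 1/20
check: Δy/Fy = (-47/160) / (-47/8) = 1/20 ✓

α = 1/20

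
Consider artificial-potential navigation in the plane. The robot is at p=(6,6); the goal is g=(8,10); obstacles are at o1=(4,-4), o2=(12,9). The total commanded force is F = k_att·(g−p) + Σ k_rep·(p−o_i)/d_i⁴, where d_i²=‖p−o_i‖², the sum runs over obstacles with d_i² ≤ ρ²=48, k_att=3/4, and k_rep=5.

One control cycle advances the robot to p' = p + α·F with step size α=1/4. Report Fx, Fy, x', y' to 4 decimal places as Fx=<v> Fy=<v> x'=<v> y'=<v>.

F_att = 3/4·(g−p) = 3/4·(2,4) = (1.5000,3.0000)
o1: d²=104 > ρ²=48 → inactive
o2: d²=45 ≤ ρ²=48; F_rep = 5·(-6,-3)/45² = (-0.0148,-0.0074)
F = F_att + ΣF_rep = (1.4852,2.9926)
p' = p + 1/4·F = (6.3713,6.7481)

Fx=1.4852 Fy=2.9926 x'=6.3713 y'=6.7481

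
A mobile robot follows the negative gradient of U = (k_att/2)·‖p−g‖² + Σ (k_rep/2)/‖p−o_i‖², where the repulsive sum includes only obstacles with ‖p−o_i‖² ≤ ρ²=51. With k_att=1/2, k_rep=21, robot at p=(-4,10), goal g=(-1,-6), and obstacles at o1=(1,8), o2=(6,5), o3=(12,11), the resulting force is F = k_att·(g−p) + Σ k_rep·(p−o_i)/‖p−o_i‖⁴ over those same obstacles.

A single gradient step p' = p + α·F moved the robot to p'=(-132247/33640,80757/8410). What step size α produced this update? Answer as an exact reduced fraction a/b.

α = 1/20

F_att = 1/2·(g−p) = 1/2·(3,-16) = (1.5000,-8.0000)
o1: d²=29 ≤ ρ²=51; F_rep = 21·(-5,2)/29² = (-0.1249,0.0499)
o2: d²=125 > ρ²=51 → inactive
o3: d²=257 > ρ²=51 → inactive
F = F_att + ΣF_rep = (1.3751,-7.9501)
Δp = p'−p = (0.0688,-0.3975); α = Δx/Fx = (2313/33640) / (2313/1682) = 1/20
check: Δy/Fy = (-3343/8410) / (-6686/841) = 1/20 ✓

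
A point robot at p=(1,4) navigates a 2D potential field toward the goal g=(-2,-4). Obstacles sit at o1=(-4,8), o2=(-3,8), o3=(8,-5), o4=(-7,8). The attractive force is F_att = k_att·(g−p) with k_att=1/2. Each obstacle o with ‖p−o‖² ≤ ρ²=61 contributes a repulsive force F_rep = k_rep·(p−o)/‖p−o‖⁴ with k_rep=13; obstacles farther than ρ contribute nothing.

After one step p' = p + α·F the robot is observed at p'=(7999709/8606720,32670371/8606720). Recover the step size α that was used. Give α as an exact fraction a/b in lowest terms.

α = 1/20

F_att = 1/2·(g−p) = 1/2·(-3,-8) = (-1.5000,-4.0000)
o1: d²=41 ≤ ρ²=61; F_rep = 13·(5,-4)/41² = (0.0387,-0.0309)
o2: d²=32 ≤ ρ²=61; F_rep = 13·(4,-4)/32² = (0.0508,-0.0508)
o3: d²=130 > ρ²=61 → inactive
o4: d²=80 > ρ²=61 → inactive
F = F_att + ΣF_rep = (-1.4106,-4.0817)
Δp = p'−p = (-0.0705,-0.2041); α = Δx/Fx = (-607011/8606720) / (-607011/430336) = 1/20
check: Δy/Fy = (-1756509/8606720) / (-1756509/430336) = 1/20 ✓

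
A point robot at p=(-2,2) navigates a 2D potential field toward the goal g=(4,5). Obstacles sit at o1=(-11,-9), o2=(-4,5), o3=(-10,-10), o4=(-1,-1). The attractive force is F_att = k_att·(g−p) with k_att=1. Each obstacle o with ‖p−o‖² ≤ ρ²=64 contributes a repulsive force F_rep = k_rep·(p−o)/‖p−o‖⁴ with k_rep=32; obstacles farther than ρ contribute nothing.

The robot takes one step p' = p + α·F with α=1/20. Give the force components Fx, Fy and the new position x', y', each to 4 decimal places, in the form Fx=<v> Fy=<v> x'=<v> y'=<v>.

F_att = 1·(g−p) = 1·(6,3) = (6.0000,3.0000)
o1: d²=202 > ρ²=64 → inactive
o2: d²=13 ≤ ρ²=64; F_rep = 32·(2,-3)/13² = (0.3787,-0.5680)
o3: d²=208 > ρ²=64 → inactive
o4: d²=10 ≤ ρ²=64; F_rep = 32·(-1,3)/10² = (-0.3200,0.9600)
F = F_att + ΣF_rep = (6.0587,3.3920)
p' = p + 1/20·F = (-1.6971,2.1696)

Fx=6.0587 Fy=3.3920 x'=-1.6971 y'=2.1696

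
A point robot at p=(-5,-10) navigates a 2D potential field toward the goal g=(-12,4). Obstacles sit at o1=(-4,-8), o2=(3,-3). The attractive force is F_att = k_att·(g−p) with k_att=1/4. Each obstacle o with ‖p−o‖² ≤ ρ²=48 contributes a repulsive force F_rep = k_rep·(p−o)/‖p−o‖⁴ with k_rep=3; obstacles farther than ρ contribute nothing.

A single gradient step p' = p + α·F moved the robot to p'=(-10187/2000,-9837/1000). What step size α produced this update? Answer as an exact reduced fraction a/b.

α = 1/20

F_att = 1/4·(g−p) = 1/4·(-7,14) = (-1.7500,3.5000)
o1: d²=5 ≤ ρ²=48; F_rep = 3·(-1,-2)/5² = (-0.1200,-0.2400)
o2: d²=113 > ρ²=48 → inactive
F = F_att + ΣF_rep = (-1.8700,3.2600)
Δp = p'−p = (-0.0935,0.1630); α = Δx/Fx = (-187/2000) / (-187/100) = 1/20
check: Δy/Fy = (163/1000) / (163/50) = 1/20 ✓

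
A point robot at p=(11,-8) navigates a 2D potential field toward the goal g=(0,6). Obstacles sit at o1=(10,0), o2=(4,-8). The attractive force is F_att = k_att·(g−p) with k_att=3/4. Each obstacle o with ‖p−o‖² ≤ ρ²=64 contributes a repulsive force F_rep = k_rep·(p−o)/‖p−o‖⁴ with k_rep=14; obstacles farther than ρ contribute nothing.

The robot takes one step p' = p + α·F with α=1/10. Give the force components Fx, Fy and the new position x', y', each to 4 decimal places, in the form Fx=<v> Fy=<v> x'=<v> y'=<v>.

Fx=-8.2092 Fy=10.5000 x'=10.1791 y'=-6.9500

F_att = 3/4·(g−p) = 3/4·(-11,14) = (-8.2500,10.5000)
o1: d²=65 > ρ²=64 → inactive
o2: d²=49 ≤ ρ²=64; F_rep = 14·(7,0)/49² = (0.0408,0.0000)
F = F_att + ΣF_rep = (-8.2092,10.5000)
p' = p + 1/10·F = (10.1791,-6.9500)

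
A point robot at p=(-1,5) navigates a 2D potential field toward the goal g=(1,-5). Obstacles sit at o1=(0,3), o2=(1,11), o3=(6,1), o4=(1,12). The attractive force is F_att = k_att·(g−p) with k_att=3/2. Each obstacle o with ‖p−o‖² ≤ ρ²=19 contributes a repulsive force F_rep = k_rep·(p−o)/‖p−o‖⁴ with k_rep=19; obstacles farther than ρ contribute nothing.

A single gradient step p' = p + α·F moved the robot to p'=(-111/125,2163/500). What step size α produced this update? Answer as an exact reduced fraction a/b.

F_att = 3/2·(g−p) = 3/2·(2,-10) = (3.0000,-15.0000)
o1: d²=5 ≤ ρ²=19; F_rep = 19·(-1,2)/5² = (-0.7600,1.5200)
o2: d²=40 > ρ²=19 → inactive
o3: d²=65 > ρ²=19 → inactive
o4: d²=53 > ρ²=19 → inactive
F = F_att + ΣF_rep = (2.2400,-13.4800)
Δp = p'−p = (0.1120,-0.6740); α = Δx/Fx = (14/125) / (56/25) = 1/20
check: Δy/Fy = (-337/500) / (-337/25) = 1/20 ✓

α = 1/20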